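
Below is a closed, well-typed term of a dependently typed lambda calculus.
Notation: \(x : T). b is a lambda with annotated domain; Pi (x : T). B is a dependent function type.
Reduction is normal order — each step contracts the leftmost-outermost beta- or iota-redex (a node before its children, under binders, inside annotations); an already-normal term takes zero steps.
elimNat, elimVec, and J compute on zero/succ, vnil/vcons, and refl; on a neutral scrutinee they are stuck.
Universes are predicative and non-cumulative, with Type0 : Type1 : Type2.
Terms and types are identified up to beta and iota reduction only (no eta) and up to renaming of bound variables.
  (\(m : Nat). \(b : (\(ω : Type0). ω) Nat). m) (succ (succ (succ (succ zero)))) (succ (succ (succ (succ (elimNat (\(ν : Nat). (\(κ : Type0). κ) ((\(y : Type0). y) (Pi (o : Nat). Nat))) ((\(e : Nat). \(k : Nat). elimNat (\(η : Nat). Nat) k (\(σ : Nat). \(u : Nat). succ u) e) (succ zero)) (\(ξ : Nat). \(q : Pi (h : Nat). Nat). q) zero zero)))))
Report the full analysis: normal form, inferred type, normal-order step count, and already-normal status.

resulting normal form:
  succ (succ (succ (succ zero)))
the term's type:
  Nat
normal-order step count: 2
started in normal form: no
first redex: a beta-redex


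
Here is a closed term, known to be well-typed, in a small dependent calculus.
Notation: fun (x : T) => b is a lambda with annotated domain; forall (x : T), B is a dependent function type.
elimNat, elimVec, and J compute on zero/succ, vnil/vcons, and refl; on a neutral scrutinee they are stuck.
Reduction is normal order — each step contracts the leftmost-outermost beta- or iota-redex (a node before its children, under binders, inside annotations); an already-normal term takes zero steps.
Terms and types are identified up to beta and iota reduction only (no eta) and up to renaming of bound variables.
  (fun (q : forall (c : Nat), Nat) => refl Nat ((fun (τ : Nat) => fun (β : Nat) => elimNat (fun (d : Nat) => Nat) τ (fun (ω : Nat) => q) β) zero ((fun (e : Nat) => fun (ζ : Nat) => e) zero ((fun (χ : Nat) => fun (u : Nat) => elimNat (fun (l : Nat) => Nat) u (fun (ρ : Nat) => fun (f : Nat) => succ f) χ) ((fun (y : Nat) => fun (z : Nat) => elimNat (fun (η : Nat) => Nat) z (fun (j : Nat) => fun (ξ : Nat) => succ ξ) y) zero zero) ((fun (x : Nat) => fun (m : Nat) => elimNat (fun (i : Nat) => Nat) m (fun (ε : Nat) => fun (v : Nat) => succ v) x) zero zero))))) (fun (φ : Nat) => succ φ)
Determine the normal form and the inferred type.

normal form:
  refl Nat zero
type:
  Eq Nat zero zero


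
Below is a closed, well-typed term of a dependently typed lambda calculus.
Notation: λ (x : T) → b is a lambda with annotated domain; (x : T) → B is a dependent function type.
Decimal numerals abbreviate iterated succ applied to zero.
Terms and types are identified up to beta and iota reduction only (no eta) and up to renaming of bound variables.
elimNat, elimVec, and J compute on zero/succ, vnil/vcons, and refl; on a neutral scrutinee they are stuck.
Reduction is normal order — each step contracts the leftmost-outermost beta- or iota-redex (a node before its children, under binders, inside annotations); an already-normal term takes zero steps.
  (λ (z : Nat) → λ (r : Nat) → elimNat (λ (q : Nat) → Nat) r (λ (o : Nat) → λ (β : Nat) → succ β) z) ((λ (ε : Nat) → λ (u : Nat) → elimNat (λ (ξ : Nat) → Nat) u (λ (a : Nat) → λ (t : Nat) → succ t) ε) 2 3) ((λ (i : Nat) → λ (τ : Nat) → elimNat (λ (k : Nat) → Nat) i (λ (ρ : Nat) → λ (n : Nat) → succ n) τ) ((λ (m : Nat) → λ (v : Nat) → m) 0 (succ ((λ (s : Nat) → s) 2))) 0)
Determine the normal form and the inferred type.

reduced normal form:
  5
the term's type:
  Nat


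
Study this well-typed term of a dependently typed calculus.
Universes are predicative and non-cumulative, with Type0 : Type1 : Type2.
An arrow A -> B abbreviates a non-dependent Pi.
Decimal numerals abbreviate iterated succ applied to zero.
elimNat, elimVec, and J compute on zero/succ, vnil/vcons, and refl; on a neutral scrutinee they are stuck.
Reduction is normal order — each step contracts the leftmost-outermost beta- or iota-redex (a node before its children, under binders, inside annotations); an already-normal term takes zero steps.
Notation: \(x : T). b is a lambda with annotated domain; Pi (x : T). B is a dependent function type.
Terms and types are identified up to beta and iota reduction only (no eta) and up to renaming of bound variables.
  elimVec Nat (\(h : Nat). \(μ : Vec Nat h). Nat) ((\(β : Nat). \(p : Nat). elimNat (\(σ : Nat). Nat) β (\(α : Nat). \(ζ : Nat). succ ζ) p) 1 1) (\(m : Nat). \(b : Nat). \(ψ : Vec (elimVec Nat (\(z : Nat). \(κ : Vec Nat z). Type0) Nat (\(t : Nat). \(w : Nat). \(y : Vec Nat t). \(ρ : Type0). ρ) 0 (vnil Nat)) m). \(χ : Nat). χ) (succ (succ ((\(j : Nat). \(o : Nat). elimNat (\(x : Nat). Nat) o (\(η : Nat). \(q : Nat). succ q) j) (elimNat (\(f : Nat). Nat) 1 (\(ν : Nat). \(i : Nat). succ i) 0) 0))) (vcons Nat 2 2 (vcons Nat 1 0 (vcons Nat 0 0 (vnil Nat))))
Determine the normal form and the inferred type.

normal form:
  2
the term's type:
  Nat


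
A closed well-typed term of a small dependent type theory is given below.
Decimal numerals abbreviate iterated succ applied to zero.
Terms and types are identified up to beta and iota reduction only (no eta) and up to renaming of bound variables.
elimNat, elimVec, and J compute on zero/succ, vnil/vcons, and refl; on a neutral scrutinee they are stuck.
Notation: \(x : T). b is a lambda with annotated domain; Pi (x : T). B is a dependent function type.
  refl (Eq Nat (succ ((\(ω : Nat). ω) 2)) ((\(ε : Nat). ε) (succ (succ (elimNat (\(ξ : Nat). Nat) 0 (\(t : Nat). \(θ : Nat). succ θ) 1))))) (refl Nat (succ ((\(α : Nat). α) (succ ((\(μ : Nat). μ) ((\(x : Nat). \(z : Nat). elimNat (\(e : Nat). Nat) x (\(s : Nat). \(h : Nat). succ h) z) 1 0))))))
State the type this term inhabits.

the term's type:
  Eq (Eq Nat 3 3) (refl Nat 3) (refl Nat 3)


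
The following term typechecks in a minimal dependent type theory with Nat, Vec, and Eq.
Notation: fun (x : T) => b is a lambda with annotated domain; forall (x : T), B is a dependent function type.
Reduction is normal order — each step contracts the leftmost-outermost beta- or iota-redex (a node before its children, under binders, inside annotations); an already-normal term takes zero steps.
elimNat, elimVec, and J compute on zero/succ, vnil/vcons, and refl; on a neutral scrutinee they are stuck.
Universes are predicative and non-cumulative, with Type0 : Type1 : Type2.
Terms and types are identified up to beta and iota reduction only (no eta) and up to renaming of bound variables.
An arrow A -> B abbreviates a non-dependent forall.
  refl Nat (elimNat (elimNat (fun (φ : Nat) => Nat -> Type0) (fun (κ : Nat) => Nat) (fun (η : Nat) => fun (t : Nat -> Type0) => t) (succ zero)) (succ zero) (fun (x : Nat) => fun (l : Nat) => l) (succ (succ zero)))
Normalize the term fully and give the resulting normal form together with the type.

resulting normal form:
  refl Nat (succ zero)
type:
  Eq Nat (succ zero) (succ zero)
observation: the first redex contracted is an elimNat iota-redex; the normal form is reached in 7 normal-order steps.


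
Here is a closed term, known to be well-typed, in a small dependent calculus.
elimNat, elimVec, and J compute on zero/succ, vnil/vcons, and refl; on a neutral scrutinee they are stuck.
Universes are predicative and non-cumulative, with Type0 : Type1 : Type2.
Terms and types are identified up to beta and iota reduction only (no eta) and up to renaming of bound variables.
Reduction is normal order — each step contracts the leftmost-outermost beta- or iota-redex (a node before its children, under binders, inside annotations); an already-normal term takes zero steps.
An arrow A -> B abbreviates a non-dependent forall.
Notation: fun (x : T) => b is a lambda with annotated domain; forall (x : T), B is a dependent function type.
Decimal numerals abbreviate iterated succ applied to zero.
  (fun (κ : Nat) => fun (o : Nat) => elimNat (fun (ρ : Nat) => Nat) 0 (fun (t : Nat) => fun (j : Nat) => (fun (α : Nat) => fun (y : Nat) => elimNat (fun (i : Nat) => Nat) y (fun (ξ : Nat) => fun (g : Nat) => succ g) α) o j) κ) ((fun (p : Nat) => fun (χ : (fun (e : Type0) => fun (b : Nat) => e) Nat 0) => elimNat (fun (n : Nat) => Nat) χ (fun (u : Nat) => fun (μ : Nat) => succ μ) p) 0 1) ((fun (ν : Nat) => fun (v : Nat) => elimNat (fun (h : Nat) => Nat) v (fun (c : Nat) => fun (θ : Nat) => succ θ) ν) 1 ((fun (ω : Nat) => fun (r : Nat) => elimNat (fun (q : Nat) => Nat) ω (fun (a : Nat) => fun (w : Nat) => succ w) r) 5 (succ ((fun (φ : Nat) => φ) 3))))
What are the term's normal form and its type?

reduced normal form:
  10
the term's type:
  Nat


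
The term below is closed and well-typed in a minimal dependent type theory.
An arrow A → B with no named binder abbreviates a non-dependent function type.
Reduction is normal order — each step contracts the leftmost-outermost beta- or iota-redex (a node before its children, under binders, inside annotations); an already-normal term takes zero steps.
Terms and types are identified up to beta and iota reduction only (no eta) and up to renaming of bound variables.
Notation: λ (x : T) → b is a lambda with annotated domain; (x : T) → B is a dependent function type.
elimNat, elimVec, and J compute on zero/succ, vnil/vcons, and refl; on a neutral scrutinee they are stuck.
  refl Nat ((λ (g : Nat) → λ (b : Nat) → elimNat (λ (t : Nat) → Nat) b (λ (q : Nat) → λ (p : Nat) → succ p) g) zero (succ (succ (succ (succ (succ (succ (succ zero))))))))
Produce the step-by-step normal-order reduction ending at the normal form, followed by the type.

normal-order reduction:
  refl Nat ((λ (g : Nat) → λ (b : Nat) → elimNat (λ (t : Nat) → Nat) b (λ (q : Nat) → λ (p : Nat) → succ p) g) zero (succ (succ (succ (succ (succ (succ (succ zero))))))))
  ~> refl Nat ((λ (g : Nat) → elimNat (λ (b : Nat) → Nat) g (λ (t : Nat) → λ (q : Nat) → succ q) zero) (succ (succ (succ (succ (succ (succ (succ zero))))))))
  ~> refl Nat (elimNat (λ (g : Nat) → Nat) (succ (succ (succ (succ (succ (succ (succ zero))))))) (λ (b : Nat) → λ (t : Nat) → succ t) zero)
  ~> refl Nat (succ (succ (succ (succ (succ (succ (succ zero)))))))
the term's type:
  Eq Nat (succ (succ (succ (succ (succ (succ (succ zero))))))) (succ (succ (succ (succ (succ (succ (succ zero)))))))


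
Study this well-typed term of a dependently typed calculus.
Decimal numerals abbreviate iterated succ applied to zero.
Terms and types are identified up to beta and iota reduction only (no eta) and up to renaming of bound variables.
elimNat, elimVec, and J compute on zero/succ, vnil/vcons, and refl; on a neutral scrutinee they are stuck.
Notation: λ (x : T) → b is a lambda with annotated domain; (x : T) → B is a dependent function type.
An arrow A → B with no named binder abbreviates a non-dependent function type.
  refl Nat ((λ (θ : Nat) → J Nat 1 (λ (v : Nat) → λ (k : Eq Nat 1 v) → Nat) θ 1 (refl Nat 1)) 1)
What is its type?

the term's type:
  Eq Nat 1 1


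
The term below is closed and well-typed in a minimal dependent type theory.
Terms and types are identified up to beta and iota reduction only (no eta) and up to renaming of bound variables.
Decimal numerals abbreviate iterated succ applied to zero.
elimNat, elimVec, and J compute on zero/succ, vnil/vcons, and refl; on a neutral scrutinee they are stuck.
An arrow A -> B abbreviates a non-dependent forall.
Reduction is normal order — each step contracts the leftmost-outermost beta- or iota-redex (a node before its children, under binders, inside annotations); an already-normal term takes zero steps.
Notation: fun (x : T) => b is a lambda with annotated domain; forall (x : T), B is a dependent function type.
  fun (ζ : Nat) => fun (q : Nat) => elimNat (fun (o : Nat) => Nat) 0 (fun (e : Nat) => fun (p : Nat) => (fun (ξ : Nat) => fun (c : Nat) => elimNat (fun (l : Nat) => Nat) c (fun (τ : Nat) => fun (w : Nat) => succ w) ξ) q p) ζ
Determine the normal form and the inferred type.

reduced normal form:
  fun (ζ : Nat) => fun (q : Nat) => elimNat (fun (o : Nat) => Nat) 0 (fun (e : Nat) => fun (p : Nat) => elimNat (fun (ξ : Nat) => Nat) p (fun (c : Nat) => fun (l : Nat) => succ l) q) ζ
the term's type:
  Nat -> Nat -> Nat


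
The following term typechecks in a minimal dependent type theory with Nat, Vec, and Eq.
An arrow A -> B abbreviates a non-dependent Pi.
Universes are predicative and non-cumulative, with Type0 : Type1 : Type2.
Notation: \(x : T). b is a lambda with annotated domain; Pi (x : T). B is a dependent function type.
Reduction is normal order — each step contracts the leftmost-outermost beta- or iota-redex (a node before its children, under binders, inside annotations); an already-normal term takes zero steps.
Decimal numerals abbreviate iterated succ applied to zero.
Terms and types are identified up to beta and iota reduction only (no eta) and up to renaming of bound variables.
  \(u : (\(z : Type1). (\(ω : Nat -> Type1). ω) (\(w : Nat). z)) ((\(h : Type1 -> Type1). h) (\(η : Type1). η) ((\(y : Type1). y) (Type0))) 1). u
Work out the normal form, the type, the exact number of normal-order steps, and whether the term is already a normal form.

reduced normal form:
  \(u : Type0). u
the term's type:
  Type0 -> Type0
reduction steps (normal order): 6
already normal: no
first contracted redex: a beta-redex


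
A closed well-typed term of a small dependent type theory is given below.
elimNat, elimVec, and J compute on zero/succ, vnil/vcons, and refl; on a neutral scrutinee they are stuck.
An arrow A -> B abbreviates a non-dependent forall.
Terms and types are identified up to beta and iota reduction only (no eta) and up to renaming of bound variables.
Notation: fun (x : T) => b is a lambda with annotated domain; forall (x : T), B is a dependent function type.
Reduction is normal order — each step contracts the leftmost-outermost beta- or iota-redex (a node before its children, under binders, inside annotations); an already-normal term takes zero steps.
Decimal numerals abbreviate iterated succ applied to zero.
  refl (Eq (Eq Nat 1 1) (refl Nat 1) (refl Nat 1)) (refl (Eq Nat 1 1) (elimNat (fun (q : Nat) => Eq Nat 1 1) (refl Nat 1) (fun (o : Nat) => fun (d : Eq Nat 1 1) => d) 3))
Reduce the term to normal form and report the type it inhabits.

resulting normal form:
  refl (Eq (Eq Nat 1 1) (refl Nat 1) (refl Nat 1)) (refl (Eq Nat 1 1) (refl Nat 1))
type:
  Eq (Eq (Eq Nat 1 1) (refl Nat 1) (refl Nat 1)) (refl (Eq Nat 1 1) (refl Nat 1)) (refl (Eq Nat 1 1) (refl Nat 1))
observation: the term reaches its normal form after 10 normal-order steps.


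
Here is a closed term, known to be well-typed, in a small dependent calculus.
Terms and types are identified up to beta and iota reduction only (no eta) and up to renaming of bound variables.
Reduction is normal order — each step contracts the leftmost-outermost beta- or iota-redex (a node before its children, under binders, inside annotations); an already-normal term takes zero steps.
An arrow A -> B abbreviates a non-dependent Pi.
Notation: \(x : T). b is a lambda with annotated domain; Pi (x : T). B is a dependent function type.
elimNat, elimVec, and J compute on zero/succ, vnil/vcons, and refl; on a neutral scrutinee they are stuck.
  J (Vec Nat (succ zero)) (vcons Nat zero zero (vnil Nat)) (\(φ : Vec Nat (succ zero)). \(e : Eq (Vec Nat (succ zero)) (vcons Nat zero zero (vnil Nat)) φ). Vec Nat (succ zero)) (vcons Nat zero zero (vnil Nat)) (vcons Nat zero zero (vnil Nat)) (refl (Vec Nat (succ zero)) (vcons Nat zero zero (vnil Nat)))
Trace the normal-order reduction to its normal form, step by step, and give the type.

reduction (normal order):
  J (Vec Nat (succ zero)) (vcons Nat zero zero (vnil Nat)) (\(φ : Vec Nat (succ zero)). \(e : Eq (Vec Nat (succ zero)) (vcons Nat zero zero (vnil Nat)) φ). Vec Nat (succ zero)) (vcons Nat zero zero (vnil Nat)) (vcons Nat zero zero (vnil Nat)) (refl (Vec Nat (succ zero)) (vcons Nat zero zero (vnil Nat)))
  ~> vcons Nat zero zero (vnil Nat)
type:
  Vec Nat (succ zero)


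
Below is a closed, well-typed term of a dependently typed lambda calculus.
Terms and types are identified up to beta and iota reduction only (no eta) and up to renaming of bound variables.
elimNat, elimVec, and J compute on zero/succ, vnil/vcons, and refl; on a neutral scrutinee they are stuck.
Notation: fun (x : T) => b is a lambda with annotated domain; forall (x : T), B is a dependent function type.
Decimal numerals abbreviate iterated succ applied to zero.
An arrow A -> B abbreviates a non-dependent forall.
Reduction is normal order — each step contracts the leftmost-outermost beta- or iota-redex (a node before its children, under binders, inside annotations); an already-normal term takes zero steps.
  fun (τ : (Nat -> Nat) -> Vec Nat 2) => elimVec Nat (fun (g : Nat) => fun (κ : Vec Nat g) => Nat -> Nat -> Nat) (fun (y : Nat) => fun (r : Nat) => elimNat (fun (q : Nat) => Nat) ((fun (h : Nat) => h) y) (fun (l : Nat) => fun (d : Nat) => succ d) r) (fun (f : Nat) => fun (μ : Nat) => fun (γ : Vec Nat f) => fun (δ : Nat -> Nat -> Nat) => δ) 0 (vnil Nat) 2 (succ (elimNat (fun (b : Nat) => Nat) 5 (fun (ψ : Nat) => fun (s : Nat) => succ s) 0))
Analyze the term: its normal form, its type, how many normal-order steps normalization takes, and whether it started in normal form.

reduced normal form:
  fun (τ : (Nat -> Nat) -> Vec Nat 2) => 8
inferred type:
  ((Nat -> Nat) -> Vec Nat 2) -> Nat
reduction steps (normal order): 24
started in normal form: no
first redex: an elimVec iota-redex


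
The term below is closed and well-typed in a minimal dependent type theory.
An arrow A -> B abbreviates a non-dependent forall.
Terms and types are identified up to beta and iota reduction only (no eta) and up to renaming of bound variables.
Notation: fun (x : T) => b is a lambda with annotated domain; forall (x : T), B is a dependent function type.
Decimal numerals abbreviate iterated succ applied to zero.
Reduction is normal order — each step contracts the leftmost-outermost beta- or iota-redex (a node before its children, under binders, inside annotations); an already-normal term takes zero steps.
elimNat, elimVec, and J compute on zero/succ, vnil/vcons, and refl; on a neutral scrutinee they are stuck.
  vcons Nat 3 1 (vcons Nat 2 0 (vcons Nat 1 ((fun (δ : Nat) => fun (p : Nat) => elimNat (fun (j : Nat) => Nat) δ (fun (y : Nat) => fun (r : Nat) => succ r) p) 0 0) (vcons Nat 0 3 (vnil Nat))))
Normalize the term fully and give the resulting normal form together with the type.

resulting normal form:
  vcons Nat 3 1 (vcons Nat 2 0 (vcons Nat 1 0 (vcons Nat 0 3 (vnil Nat))))
type:
  Vec Nat 4
observation: 3 normal-order steps normalize the term, beginning with a beta-redex.


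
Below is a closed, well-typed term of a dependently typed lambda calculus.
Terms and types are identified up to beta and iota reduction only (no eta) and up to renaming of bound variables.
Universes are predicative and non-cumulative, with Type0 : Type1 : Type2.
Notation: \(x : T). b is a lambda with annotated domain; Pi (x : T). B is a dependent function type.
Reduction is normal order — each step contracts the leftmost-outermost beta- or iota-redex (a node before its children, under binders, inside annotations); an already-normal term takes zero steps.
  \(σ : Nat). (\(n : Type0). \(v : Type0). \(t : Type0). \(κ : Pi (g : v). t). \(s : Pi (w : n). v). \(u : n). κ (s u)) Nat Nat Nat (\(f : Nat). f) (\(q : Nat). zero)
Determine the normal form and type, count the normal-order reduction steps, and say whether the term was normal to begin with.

normal form:
  \(σ : Nat). \(n : Nat). zero
the term's type:
  Pi (σ : Nat). Pi (n : Nat). Nat
steps to reach normal form (normal order): 7
started in normal form: no
first redex: a beta-redex


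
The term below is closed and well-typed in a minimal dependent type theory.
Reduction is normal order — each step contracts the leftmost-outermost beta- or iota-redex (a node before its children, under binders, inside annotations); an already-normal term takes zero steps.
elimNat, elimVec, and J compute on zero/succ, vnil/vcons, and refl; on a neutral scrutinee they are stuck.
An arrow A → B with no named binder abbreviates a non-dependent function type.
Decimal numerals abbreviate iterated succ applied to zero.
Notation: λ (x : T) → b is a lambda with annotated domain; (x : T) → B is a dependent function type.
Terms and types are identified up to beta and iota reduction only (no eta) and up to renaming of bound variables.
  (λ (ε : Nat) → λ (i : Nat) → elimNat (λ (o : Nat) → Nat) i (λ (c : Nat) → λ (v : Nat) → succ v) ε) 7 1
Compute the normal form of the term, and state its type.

reduced normal form:
  8
the term's type:
  Nat
observation: 24 normal-order steps normalize the term, beginning with a beta-redex.


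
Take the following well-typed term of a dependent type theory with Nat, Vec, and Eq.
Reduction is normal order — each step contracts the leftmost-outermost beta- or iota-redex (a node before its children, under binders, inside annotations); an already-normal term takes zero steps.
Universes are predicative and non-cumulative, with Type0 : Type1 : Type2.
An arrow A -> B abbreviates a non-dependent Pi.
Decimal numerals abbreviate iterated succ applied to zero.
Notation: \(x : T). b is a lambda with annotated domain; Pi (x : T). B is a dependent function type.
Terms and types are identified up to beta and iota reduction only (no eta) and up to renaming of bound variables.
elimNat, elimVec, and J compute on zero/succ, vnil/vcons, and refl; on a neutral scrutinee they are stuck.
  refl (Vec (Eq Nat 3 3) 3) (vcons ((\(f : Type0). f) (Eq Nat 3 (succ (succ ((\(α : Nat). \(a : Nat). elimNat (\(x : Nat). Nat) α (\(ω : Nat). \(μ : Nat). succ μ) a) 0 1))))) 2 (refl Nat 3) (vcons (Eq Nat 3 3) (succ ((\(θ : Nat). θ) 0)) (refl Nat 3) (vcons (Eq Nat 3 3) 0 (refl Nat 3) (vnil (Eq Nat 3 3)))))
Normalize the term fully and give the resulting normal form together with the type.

reduced normal form:
  refl (Vec (Eq Nat 3 3) 3) (vcons (Eq Nat 3 3) 2 (refl Nat 3) (vcons (Eq Nat 3 3) 1 (refl Nat 3) (vcons (Eq Nat 3 3) 0 (refl Nat 3) (vnil (Eq Nat 3 3)))))
type:
  Eq (Vec (Eq Nat 3 3) 3) (vcons (Eq Nat 3 3) 2 (refl Nat 3) (vcons (Eq Nat 3 3) 1 (refl Nat 3) (vcons (Eq Nat 3 3) 0 (refl Nat 3) (vnil (Eq Nat 3 3))))) (vcons (Eq Nat 3 3) 2 (refl Nat 3) (vcons (Eq Nat 3 3) 1 (refl Nat 3) (vcons (Eq Nat 3 3) 0 (refl Nat 3) (vnil (Eq Nat 3 3)))))
observation: the leftmost-outermost redex is a beta-redex, and normalization takes 8 steps.


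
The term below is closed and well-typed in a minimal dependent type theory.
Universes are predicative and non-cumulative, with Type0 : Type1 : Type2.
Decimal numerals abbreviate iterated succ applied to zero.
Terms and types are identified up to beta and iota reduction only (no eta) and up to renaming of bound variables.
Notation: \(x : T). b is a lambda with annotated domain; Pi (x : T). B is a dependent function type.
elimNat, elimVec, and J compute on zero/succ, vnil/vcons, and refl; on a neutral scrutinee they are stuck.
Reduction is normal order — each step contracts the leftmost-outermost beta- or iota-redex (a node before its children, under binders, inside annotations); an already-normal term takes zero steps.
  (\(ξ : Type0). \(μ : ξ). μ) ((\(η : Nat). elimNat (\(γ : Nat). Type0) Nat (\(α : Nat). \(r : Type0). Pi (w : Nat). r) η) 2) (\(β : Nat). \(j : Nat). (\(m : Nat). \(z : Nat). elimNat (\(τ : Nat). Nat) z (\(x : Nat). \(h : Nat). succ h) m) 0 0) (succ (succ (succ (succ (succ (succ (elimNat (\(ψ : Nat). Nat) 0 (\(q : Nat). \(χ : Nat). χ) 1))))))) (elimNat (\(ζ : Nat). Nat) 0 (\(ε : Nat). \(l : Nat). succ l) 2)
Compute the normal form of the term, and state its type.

reduced normal form:
  0
the term's type:
  Nat


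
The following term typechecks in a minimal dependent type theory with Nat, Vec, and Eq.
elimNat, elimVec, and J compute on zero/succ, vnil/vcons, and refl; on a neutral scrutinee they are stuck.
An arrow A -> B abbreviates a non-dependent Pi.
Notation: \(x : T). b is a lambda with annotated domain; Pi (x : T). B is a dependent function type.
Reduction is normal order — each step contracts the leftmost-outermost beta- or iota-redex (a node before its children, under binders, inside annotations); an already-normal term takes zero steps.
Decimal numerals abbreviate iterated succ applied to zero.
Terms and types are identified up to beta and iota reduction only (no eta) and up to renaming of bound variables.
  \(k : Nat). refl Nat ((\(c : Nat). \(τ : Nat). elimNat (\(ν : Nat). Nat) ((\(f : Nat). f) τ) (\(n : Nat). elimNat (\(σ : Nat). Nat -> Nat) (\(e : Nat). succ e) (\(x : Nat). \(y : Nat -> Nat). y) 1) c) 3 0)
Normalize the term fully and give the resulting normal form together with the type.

resulting normal form:
  \(k : Nat). refl Nat 3
inferred type:
  Nat -> Eq Nat 3 3


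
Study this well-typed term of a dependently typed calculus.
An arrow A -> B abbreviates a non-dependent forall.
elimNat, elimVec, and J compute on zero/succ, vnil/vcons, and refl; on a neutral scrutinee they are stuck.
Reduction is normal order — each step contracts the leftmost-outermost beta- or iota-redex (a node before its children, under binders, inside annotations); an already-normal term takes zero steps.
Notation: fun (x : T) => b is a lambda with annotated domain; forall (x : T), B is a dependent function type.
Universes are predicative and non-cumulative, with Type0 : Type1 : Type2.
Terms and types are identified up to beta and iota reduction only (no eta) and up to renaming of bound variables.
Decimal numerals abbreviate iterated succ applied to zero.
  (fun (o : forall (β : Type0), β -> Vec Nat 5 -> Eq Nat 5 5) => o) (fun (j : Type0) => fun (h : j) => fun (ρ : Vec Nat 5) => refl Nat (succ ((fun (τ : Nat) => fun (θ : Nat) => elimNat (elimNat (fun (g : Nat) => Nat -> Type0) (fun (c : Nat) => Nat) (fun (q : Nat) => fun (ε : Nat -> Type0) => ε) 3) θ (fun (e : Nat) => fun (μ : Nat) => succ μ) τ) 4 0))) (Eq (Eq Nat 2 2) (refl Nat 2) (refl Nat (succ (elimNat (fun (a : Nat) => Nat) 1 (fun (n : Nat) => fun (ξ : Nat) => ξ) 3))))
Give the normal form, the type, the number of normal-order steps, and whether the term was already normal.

normal form:
  fun (o : Eq (Eq Nat 2 2) (refl Nat 2) (refl Nat 2)) => fun (β : Vec Nat 5) => refl Nat 5
type:
  Eq (Eq Nat 2 2) (refl Nat 2) (refl Nat 2) -> Vec Nat 5 -> Eq Nat 5 5
normal-order step count: 27
term was already normal: no
first redex: a beta-redex


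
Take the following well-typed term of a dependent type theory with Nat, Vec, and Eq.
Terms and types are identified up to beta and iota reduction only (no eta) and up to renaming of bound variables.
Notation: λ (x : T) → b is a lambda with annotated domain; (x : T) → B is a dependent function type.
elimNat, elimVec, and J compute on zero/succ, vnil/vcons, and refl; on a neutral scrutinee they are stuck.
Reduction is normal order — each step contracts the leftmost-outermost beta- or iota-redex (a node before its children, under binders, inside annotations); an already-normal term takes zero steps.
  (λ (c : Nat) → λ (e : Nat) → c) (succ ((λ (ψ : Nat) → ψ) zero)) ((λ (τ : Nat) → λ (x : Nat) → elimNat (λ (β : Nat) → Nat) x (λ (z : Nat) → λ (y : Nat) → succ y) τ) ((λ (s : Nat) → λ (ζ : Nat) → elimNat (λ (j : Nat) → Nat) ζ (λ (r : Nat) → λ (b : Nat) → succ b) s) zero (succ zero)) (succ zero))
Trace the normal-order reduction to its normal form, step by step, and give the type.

reduction (normal order):
  (λ (c : Nat) → λ (e : Nat) → c) (succ ((λ (ψ : Nat) → ψ) zero)) ((λ (τ : Nat) → λ (x : Nat) → elimNat (λ (β : Nat) → Nat) x (λ (z : Nat) → λ (y : Nat) → succ y) τ) ((λ (s : Nat) → λ (ζ : Nat) → elimNat (λ (j : Nat) → Nat) ζ (λ (r : Nat) → λ (b : Nat) → succ b) s) zero (succ zero)) (succ zero))
  ~> (λ (c : Nat) → succ ((λ (e : Nat) → e) zero)) ((λ (ψ : Nat) → λ (τ : Nat) → elimNat (λ (x : Nat) → Nat) τ (λ (β : Nat) → λ (z : Nat) → succ z) ψ) ((λ (y : Nat) → λ (s : Nat) → elimNat (λ (ζ : Nat) → Nat) s (λ (j : Nat) → λ (r : Nat) → succ r) y) zero (succ zero)) (succ zero))
  ~> succ ((λ (c : Nat) → c) zero)
  ~> succ zero
type:
  Nat


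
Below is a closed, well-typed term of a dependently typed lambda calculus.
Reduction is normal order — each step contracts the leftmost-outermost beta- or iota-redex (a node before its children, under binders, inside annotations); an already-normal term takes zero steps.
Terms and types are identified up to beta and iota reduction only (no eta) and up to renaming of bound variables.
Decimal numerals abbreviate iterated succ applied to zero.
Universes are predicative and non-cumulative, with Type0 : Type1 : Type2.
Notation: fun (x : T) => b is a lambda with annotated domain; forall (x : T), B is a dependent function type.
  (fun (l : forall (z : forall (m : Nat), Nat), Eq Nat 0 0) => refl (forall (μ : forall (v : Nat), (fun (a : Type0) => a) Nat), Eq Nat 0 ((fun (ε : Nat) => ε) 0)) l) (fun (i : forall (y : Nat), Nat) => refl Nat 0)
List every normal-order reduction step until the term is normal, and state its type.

normal-order reduction:
  (fun (l : forall (z : forall (m : Nat), Nat), Eq Nat 0 0) => refl (forall (μ : forall (v : Nat), (fun (a : Type0) => a) Nat), Eq Nat 0 ((fun (ε : Nat) => ε) 0)) l) (fun (i : forall (y : Nat), Nat) => refl Nat 0)
  ~> refl (forall (l : forall (z : Nat), (fun (m : Type0) => m) Nat), Eq Nat 0 ((fun (μ : Nat) => μ) 0)) (fun (v : forall (a : Nat), Nat) => refl Nat 0)
  ~> refl (forall (l : forall (z : Nat), Nat), Eq Nat 0 ((fun (m : Nat) => m) 0)) (fun (μ : forall (v : Nat), Nat) => refl Nat 0)
  ~> refl (forall (l : forall (z : Nat), Nat), Eq Nat 0 0) (fun (m : forall (μ : Nat), Nat) => refl Nat 0)
type:
  Eq (forall (l : forall (z : Nat), Nat), Eq Nat 0 0) (fun (m : forall (μ : Nat), Nat) => refl Nat 0) (fun (v : forall (a : Nat), Nat) => refl Nat 0)


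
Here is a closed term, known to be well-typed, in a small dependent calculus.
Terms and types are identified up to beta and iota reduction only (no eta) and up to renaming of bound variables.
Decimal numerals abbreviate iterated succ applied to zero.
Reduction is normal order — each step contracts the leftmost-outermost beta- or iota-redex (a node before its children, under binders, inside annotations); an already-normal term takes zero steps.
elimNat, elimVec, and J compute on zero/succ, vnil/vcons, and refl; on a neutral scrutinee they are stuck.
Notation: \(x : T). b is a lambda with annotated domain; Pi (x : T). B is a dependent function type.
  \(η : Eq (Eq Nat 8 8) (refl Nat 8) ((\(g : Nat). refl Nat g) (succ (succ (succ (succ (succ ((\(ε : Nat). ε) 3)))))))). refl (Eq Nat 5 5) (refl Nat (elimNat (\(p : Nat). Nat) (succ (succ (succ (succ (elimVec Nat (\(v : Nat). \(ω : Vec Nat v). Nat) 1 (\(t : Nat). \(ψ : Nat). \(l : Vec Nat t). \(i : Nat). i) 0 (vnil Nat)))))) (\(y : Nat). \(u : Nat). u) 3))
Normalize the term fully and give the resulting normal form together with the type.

normal form:
  \(η : Eq (Eq Nat 8 8) (refl Nat 8) (refl Nat 8)). refl (Eq Nat 5 5) (refl Nat 5)
type:
  Pi (η : Eq (Eq Nat 8 8) (refl Nat 8) (refl Nat 8)). Eq (Eq Nat 5 5) (refl Nat 5) (refl Nat 5)


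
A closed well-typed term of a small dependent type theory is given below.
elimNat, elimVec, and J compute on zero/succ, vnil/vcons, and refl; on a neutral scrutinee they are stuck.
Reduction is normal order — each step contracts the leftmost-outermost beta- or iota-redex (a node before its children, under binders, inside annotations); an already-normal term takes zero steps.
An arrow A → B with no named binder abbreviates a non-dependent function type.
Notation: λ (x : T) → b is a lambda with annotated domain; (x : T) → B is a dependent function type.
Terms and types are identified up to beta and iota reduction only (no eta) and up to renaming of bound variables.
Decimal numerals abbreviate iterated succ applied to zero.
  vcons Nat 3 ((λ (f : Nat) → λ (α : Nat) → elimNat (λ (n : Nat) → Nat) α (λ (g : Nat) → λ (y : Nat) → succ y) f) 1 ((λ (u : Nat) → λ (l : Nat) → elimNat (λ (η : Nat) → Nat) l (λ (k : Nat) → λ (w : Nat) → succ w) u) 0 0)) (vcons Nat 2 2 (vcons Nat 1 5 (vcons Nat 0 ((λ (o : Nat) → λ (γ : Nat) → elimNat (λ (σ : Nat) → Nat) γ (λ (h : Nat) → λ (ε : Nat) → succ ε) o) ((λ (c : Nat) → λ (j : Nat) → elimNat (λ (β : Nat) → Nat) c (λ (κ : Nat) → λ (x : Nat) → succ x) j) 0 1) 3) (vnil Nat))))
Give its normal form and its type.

normal form:
  vcons Nat 3 1 (vcons Nat 2 2 (vcons Nat 1 5 (vcons Nat 0 4 (vnil Nat))))
the term's type:
  Vec Nat 4
observation: the term reaches its normal form after 21 normal-order steps.


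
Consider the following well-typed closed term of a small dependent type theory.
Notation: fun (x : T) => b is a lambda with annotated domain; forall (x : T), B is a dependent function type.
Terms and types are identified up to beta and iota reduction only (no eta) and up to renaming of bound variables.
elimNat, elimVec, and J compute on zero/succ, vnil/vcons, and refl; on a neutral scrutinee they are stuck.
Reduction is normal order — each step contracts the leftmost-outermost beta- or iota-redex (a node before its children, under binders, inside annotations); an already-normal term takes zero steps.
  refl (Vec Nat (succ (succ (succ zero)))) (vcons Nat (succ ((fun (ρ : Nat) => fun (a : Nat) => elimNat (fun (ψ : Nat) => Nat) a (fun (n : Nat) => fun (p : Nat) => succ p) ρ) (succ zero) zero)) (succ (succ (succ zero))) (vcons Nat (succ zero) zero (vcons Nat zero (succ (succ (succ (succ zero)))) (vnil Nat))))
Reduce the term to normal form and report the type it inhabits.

normal form:
  refl (Vec Nat (succ (succ (succ zero)))) (vcons Nat (succ (succ zero)) (succ (succ (succ zero))) (vcons Nat (succ zero) zero (vcons Nat zero (succ (succ (succ (succ zero)))) (vnil Nat))))
inferred type:
  Eq (Vec Nat (succ (succ (succ zero)))) (vcons Nat (succ (succ zero)) (succ (succ (succ zero))) (vcons Nat (succ zero) zero (vcons Nat zero (succ (succ (succ (succ zero)))) (vnil Nat)))) (vcons Nat (succ (succ zero)) (succ (succ (succ zero))) (vcons Nat (succ zero) zero (vcons Nat zero (succ (succ (succ (succ zero)))) (vnil Nat))))
observation: the term reaches its normal form after 6 normal-order steps.


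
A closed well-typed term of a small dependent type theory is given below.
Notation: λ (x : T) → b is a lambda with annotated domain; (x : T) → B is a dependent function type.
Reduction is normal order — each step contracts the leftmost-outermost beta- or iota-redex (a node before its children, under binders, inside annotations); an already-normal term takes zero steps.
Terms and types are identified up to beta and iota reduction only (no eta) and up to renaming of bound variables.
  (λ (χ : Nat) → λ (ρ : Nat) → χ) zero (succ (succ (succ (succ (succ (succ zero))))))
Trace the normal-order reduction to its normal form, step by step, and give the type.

normal-order reduction sequence:
  (λ (χ : Nat) → λ (ρ : Nat) → χ) zero (succ (succ (succ (succ (succ (succ zero))))))
  ~> (λ (χ : Nat) → zero) (succ (succ (succ (succ (succ (succ zero))))))
  ~> zero
type:
  Nat


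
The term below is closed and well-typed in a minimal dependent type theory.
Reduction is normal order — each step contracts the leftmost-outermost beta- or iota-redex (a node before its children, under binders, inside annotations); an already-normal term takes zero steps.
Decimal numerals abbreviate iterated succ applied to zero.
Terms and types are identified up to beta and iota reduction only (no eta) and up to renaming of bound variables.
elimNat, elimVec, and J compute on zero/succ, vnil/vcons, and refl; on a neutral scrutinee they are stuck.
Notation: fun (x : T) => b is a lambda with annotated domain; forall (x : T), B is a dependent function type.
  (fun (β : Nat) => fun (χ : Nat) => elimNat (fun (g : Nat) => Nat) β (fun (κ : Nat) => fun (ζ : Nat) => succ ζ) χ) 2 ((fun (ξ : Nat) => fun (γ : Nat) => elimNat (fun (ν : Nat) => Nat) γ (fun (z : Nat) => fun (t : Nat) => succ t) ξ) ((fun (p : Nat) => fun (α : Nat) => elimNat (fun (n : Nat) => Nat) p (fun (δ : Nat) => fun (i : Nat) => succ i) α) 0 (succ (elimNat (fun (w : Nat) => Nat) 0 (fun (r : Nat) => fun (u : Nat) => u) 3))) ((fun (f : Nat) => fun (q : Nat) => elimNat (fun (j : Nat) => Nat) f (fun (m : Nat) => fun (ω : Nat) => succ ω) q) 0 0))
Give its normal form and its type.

normal form:
  3
inferred type:
  Nat
observation: the leftmost-outermost redex is a beta-redex, and normalization takes 31 steps.


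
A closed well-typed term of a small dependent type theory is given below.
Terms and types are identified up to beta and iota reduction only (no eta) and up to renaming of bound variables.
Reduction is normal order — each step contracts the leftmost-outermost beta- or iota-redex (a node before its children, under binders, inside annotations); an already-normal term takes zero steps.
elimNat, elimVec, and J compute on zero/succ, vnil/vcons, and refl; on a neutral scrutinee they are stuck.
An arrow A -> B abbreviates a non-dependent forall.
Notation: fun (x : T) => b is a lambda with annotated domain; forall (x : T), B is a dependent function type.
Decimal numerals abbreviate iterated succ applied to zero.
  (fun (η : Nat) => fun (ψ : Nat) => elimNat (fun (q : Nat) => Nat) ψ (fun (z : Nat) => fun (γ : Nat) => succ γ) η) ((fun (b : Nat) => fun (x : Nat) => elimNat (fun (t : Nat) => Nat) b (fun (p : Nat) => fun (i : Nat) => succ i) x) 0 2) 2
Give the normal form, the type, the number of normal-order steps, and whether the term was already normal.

reduced normal form:
  4
type:
  Nat
steps to reach normal form (normal order): 18
already normal: no
first contracted redex: a beta-redex


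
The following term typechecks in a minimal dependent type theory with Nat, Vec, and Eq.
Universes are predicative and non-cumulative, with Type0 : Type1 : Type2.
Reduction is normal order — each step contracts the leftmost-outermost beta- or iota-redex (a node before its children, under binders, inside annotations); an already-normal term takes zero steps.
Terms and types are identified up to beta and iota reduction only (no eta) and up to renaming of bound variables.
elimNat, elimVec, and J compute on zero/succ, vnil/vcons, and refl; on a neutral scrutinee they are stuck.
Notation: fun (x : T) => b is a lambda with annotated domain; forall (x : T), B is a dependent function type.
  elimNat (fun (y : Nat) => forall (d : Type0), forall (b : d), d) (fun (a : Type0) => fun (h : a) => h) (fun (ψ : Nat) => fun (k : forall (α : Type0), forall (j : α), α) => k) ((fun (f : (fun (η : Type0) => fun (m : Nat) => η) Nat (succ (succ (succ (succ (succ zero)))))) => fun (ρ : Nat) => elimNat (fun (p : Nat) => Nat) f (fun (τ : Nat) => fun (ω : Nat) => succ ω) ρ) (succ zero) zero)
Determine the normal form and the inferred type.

reduced normal form:
  fun (y : Type0) => fun (d : y) => d
type:
  forall (y : Type0), forall (d : y), y


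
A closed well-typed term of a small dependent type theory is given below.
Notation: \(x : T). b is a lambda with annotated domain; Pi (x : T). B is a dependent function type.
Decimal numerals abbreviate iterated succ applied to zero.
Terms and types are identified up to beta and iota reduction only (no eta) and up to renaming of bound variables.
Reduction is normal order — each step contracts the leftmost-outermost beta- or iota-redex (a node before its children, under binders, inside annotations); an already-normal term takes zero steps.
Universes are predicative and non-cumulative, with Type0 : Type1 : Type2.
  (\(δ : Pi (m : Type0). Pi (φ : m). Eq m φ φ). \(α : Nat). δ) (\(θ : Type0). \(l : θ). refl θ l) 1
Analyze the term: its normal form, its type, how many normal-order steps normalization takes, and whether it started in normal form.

resulting normal form:
  \(δ : Type0). \(m : δ). refl δ m
the term's type:
  Pi (δ : Type0). Pi (m : δ). Eq δ m m
reduction steps (normal order): 2
term was already normal: no
first redex: a beta-redex
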